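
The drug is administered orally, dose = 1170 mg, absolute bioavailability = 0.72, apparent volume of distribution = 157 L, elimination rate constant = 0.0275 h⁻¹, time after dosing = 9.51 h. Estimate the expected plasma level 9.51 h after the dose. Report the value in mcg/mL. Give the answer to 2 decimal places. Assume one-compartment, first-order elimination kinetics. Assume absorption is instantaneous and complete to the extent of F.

4.13 mcg/mL

Amount reaching circulation = F × Dose = 0.72 × 1170 = 842.4 mg
C₀ = F·Dose / Vd = 842.4 / 157 = 5.366 mg/L
C = C₀ · e^(−k·t) = 5.366 × e^(−0.02750 × 9.51)
  = 5.366 × 0.7699 = 4.131 mg/L
(4.131 mg/L = 4.131 mcg/mL)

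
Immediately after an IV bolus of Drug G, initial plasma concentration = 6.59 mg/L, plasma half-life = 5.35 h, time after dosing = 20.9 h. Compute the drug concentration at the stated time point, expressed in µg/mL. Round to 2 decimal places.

0.44 µg/mL

k = ln2 / t½ = 0.693147 / 5.35 = 0.1296 h⁻¹
C = C₀ · e^(−k·t) = 6.590 × e^(−0.1296 × 20.9)
  = 6.590 × 0.06663 = 0.4391 mg/L
(0.4391 mg/L = 0.4391 µg/mL)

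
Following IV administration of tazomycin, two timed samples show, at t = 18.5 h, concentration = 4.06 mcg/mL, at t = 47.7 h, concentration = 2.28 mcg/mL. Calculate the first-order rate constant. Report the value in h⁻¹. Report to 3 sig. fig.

0.0198 h⁻¹

k = ln(C₁/C₂) / (t₂ − t₁) = ln(4.06/2.28) / (47.7 − 18.5)
  = 0.5770 / 29.20 = 0.01976 h⁻¹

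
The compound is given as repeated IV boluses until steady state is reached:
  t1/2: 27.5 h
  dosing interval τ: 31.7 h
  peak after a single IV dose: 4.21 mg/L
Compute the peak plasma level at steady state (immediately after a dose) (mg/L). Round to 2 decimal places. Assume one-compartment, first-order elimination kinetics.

k = ln2 / t½ = 0.693147 / 27.5 = 0.02521 h⁻¹
e^(−kτ) = e^(−0.02521 × 31.7) = 0.4497
Accumulation ratio R = 1 / (1 − e^(−kτ)) = 1 / (1 − 0.4497) = 1.817
Steady-state peak = C₀ × R = 4.21 × 1.817 = 7.650 mg/L

7.65 mg/L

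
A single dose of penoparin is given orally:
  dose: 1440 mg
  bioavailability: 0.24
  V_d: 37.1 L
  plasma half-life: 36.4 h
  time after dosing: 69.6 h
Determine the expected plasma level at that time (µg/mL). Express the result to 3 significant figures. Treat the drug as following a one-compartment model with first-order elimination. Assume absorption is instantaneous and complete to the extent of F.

2.48 µg/mL

Amount reaching circulation = F × Dose = 0.24 × 1440 = 345.6 mg
C₀ = F·Dose / Vd = 345.6 / 37.1 = 9.315 mg/L
k = ln2 / t½ = 0.693147 / 36.4 = 0.01904 h⁻¹
C = C₀ · e^(−k·t) = 9.315 × e^(−0.01904 × 69.6)
  = 9.315 × 0.2658 = 2.476 mg/L
(2.476 mg/L = 2.476 µg/mL)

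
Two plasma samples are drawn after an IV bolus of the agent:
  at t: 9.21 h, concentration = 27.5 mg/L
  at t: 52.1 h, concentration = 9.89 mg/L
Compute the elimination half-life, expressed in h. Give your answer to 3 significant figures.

k = ln(C₁/C₂) / (t₂ − t₁) = ln(27.5/9.89) / (52.1 − 9.21)
  = 1.023 / 42.89 = 0.02385 h⁻¹
t½ = ln2 / k = 0.693147 / 0.02385 = 29.06 h

29.1 h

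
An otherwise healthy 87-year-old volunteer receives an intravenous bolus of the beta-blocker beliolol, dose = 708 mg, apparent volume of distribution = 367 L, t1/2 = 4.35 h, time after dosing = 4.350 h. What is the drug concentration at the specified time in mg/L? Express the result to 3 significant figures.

C₀ = Dose / Vd = 708.0 / 367 = 1.929 mg/L
k = ln2 / t½ = 0.693147 / 4.35 = 0.1593 h⁻¹
t / t½ = 4.350 / 4.35 = 1 half-lives
C = C₀ × (1/2)^1 = 1.929 × 0.5000 = 0.9645 mg/L

0.965 mg/L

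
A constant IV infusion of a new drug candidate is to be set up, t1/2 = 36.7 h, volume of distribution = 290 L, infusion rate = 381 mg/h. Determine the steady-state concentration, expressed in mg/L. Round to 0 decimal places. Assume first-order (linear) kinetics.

k = ln2 / t½ = 0.693147 / 36.7 = 0.01889 h⁻¹
CL = k × Vd = 0.01889 × 290 = 5.478 L/h
At steady state Css = R₀ / CL = 381 / 5.478 = 69.55 mg/L

70 mg/L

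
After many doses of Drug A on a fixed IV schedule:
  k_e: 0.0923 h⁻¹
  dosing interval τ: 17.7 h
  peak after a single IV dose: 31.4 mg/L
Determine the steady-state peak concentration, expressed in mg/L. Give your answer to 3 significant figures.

39.0 mg/L

e^(−kτ) = e^(−0.09230 × 17.7) = 0.1952
Accumulation ratio R = 1 / (1 − e^(−kτ)) = 1 / (1 − 0.1952) = 1.243
Steady-state peak = C₀ × R = 31.4 × 1.243 = 39.03 mg/L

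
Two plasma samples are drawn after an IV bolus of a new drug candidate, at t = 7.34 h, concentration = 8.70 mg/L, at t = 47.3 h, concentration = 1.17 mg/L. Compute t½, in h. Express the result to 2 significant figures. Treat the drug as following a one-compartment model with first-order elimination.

k = ln(C₁/C₂) / (t₂ − t₁) = ln(8.70/1.17) / (47.3 − 7.34)
  = 2.006 / 39.96 = 0.05020 h⁻¹
t½ = ln2 / k = 0.693147 / 0.05020 = 13.81 h

14 h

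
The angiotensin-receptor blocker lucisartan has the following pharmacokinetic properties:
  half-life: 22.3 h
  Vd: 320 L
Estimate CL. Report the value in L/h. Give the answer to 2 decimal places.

k = ln2 / t½ = 0.693147 / 22.3 = 0.03108 h⁻¹
CL = k × Vd = 0.03108 × 320 = 9.946 L/h

9.95 L/h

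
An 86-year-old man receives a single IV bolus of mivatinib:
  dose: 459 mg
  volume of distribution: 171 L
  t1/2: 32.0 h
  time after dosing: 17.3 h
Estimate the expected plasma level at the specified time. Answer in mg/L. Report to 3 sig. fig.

1.85 mg/L

C₀ = Dose / Vd = 459.0 / 171 = 2.684 mg/L
k = ln2 / t½ = 0.693147 / 32.0 = 0.02166 h⁻¹
C = C₀ · e^(−k·t) = 2.684 × e^(−0.02166 × 17.3)
  = 2.684 × 0.6875 = 1.845 mg/L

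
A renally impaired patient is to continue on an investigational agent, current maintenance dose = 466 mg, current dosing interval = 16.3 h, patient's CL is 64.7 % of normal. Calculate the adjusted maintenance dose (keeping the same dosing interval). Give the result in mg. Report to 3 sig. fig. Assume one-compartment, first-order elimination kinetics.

302 mg

To keep the same average steady-state level, dosing rate must scale with clearance.
CL ratio = 64.7 / 100 = 0.6470
New dose (same interval) = 466 × 0.6470 = 301.5 mg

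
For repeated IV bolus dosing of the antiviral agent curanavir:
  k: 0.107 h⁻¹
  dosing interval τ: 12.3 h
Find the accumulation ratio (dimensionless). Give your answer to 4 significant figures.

1.366

e^(−kτ) = e^(−0.1070 × 12.3) = 0.2682
Accumulation ratio R = 1 / (1 − e^(−kτ)) = 1 / (1 − 0.2682) = 1.366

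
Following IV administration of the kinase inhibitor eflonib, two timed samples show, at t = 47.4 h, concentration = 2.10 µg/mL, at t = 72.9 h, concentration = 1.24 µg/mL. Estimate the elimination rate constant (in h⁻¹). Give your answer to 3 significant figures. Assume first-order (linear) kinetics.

k = ln(C₁/C₂) / (t₂ − t₁) = ln(2.10/1.24) / (72.9 − 47.4)
  = 0.5268 / 25.50 = 0.02066 h⁻¹

0.0207 h⁻¹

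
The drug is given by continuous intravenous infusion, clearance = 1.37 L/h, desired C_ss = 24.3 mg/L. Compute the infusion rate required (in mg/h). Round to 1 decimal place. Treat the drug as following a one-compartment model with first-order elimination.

33.3 mg/h

At steady state, infusion rate R₀ = Css × CL = 24.3 × 1.370 = 33.29 mg/h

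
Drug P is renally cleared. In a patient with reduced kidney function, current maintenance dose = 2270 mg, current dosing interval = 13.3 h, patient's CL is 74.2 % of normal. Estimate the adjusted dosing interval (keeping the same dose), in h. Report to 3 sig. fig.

17.9 h

To keep the same average steady-state level, dosing rate must scale with clearance.
CL ratio = 74.2 / 100 = 0.7420
New interval (same dose) = 13.3 / 0.7420 = 17.92 h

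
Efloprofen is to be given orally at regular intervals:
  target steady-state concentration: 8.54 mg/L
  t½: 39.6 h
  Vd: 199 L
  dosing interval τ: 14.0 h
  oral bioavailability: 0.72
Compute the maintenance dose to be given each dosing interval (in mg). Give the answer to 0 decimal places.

k = ln2 / t½ = 0.693147 / 39.6 = 0.01750 h⁻¹
CL = k × Vd = 0.01750 × 199 = 3.483 L/h
At steady state, F × (Dose/τ) = Css × CL.
Dose = Css × CL × τ / F = 8.54 × 3.483 × 14.0 / 0.72 = 578.4 mg

578 mg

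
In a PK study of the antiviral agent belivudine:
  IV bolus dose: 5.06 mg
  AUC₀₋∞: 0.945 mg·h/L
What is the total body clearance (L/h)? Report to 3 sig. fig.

5.35 L/h

CL = Dose / AUC = 5.06 / 0.945 = 5.354 L/h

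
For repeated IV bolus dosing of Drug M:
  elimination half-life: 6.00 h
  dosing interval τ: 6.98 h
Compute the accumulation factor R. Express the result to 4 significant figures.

1.807

k = ln2 / t½ = 0.693147 / 6.00 = 0.1155 h⁻¹
e^(−kτ) = e^(−0.1155 × 6.98) = 0.4466
Accumulation ratio R = 1 / (1 − e^(−kτ)) = 1 / (1 − 0.4466) = 1.807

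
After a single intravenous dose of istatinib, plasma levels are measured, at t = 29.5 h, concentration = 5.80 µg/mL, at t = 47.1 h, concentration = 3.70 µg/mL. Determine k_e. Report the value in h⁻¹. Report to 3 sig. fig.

k = ln(C₁/C₂) / (t₂ − t₁) = ln(5.80/3.70) / (47.1 − 29.5)
  = 0.4495 / 17.60 = 0.02554 h⁻¹

0.0255 h⁻¹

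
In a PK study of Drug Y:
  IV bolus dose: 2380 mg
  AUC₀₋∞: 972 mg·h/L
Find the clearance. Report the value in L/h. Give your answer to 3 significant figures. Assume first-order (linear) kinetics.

2.45 L/h

CL = Dose / AUC = 2380 / 972 = 2.449 L/h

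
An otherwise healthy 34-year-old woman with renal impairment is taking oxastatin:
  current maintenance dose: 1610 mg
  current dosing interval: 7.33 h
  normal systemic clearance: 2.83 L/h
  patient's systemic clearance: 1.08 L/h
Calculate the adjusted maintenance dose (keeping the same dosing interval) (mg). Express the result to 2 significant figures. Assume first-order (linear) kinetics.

To keep the same average steady-state level, dosing rate must scale with clearance.
CL ratio = 1.08 / 2.83 = 0.3816
New dose (same interval) = 1610 × 0.3816 = 614.4 mg

610 mg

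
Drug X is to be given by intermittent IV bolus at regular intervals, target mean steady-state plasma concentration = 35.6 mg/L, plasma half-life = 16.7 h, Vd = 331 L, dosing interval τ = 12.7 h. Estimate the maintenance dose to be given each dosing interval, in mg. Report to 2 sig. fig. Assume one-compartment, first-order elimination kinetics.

6200 mg

k = ln2 / t½ = 0.693147 / 16.7 = 0.04151 h⁻¹
CL = k × Vd = 0.04151 × 331 = 13.74 L/h
At steady state, Dose/τ = Css × CL.
Dose = Css × CL × τ = 35.6 × 13.74 × 12.7 = 6212 mg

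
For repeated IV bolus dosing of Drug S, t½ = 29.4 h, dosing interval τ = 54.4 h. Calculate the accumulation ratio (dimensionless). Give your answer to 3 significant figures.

k = ln2 / t½ = 0.693147 / 29.4 = 0.02358 h⁻¹
e^(−kτ) = e^(−0.02358 × 54.4) = 0.2773
Accumulation ratio R = 1 / (1 − e^(−kτ)) = 1 / (1 − 0.2773) = 1.384

1.38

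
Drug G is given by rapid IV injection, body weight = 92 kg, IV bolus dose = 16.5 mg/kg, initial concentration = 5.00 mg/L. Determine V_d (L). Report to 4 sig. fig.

Dose = 16.5 × 92 = 1518 mg
Vd = Dose / C₀ = 1518 / 5.00 = 303.6 L

303.6 L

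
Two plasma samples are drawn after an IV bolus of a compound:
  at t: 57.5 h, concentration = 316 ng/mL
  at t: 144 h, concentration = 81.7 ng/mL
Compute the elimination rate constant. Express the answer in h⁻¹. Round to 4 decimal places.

0.0156 h⁻¹

k = ln(C₁/C₂) / (t₂ − t₁) = ln(316/81.7) / (144 − 57.5)
  = 1.353 / 86.50 = 0.01564 h⁻¹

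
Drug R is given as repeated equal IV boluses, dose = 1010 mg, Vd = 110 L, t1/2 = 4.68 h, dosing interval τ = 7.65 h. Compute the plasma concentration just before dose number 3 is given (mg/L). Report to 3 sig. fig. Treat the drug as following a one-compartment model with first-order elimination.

3.91 mg/L

C₀ per dose = Dose / Vd = 1010 / 110 = 9.182 mg/L
k = ln2 / t½ = 0.693147 / 4.68 = 0.1481 h⁻¹
Fraction remaining after one interval: r = e^(−kτ) = e^(−0.1481 × 7.65) = 0.3221
Before dose 3, 2 doses have been given (aged 1τ, 2τ).
C_trough = C₀ × (r + r²) = 9.182 × (0.3221 + 0.1037) = 3.910 mg/L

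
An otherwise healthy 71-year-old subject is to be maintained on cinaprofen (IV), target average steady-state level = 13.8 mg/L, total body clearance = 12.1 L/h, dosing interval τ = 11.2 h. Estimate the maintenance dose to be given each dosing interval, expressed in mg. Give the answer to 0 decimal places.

At steady state, Dose/τ = Css × CL.
Dose = Css × CL × τ = 13.8 × 12.10 × 11.2 = 1870 mg

1870 mg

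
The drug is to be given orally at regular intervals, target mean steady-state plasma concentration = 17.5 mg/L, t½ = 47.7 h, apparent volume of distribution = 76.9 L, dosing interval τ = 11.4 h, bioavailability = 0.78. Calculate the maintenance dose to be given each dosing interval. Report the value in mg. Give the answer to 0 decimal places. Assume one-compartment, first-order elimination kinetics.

286 mg

k = ln2 / t½ = 0.693147 / 47.7 = 0.01453 h⁻¹
CL = k × Vd = 0.01453 × 76.9 = 1.117 L/h
At steady state, F × (Dose/τ) = Css × CL.
Dose = Css × CL × τ / F = 17.5 × 1.117 × 11.4 / 0.78 = 285.7 mg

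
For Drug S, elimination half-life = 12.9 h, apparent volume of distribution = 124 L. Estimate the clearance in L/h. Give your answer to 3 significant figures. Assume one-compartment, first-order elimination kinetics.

k = ln2 / t½ = 0.693147 / 12.9 = 0.05373 h⁻¹
CL = k × Vd = 0.05373 × 124 = 6.663 L/h

6.66 L/h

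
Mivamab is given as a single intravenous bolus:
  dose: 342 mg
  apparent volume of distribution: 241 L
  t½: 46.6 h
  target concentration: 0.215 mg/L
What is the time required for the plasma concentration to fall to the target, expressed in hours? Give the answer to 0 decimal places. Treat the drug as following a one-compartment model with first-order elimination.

127 h

C₀ = Dose / Vd = 342.0 / 241 = 1.419 mg/L
k = ln2 / t½ = 0.693147 / 46.6 = 0.01487 h⁻¹
t = ln(C₀ / C) / k = ln(1.419 / 0.215) / 0.01487
  = ln(6.600) / 0.01487 = 1.887 / 0.01487 = 126.9 h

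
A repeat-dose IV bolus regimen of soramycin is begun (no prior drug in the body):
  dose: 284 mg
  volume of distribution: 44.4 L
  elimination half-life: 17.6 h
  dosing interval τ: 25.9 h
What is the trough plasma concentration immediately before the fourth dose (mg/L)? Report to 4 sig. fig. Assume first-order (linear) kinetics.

3.438 mg/L

C₀ per dose = Dose / Vd = 284 / 44.4 = 6.396 mg/L
k = ln2 / t½ = 0.693147 / 17.6 = 0.03938 h⁻¹
Fraction remaining after one interval: r = e^(−kτ) = e^(−0.03938 × 25.9) = 0.3606
Before dose 4, 3 doses have been given (aged 1τ, 2τ, 3τ).
C_trough = C₀ × (r + r² + … + r^3) = C₀ × r(1−r^3)/(1−r)
        = 6.396 × 0.3606 × (1 − 0.04689) / (1 − 0.3606) = 3.438 mg/L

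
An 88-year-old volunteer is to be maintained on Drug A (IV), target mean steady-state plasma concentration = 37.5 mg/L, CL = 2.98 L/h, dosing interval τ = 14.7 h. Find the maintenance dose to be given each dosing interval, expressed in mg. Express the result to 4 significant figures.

At steady state, Dose/τ = Css × CL.
Dose = Css × CL × τ = 37.5 × 2.980 × 14.7 = 1643 mg

1643 mg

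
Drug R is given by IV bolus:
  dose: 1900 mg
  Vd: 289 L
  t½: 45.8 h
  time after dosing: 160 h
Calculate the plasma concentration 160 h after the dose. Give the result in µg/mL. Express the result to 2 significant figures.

0.58 µg/mL

C₀ = Dose / Vd = 1900 / 289 = 6.574 mg/L
k = ln2 / t½ = 0.693147 / 45.8 = 0.01513 h⁻¹
C = C₀ · e^(−k·t) = 6.574 × e^(−0.01513 × 160)
  = 6.574 × 0.08885 = 0.5841 mg/L
(0.5841 mg/L = 0.5841 µg/mL)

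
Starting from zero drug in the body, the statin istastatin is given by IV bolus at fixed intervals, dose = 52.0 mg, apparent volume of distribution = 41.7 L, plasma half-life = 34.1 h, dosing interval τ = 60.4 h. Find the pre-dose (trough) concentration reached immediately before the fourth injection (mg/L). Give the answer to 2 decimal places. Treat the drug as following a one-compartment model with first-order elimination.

C₀ per dose = Dose / Vd = 52.0 / 41.7 = 1.247 mg/L
k = ln2 / t½ = 0.693147 / 34.1 = 0.02033 h⁻¹
Fraction remaining after one interval: r = e^(−kτ) = e^(−0.02033 × 60.4) = 0.2929
Before dose 4, 3 doses have been given (aged 1τ, 2τ, 3τ).
C_trough = C₀ × (r + r² + … + r^3) = C₀ × r(1−r^3)/(1−r)
        = 1.247 × 0.2929 × (1 − 0.02513) / (1 − 0.2929) = 0.5036 mg/L

0.50 mg/L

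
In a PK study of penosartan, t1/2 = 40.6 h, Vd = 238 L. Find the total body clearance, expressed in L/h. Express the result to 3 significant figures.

4.06 L/h

k = ln2 / t½ = 0.693147 / 40.6 = 0.01707 h⁻¹
CL = k × Vd = 0.01707 × 238 = 4.063 L/h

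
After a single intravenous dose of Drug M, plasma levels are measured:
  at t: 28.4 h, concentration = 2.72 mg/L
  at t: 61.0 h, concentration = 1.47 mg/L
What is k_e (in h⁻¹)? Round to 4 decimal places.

0.0189 h⁻¹

k = ln(C₁/C₂) / (t₂ − t₁) = ln(2.72/1.47) / (61.0 − 28.4)
  = 0.6154 / 32.60 = 0.01888 h⁻¹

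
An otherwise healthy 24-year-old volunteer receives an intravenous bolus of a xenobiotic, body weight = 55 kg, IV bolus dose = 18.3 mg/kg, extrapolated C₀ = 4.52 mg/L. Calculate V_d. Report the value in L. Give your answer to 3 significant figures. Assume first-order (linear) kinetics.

Dose = 18.3 × 55 = 1007 mg
Vd = Dose / C₀ = 1007 / 4.52 = 222.8 L

223 L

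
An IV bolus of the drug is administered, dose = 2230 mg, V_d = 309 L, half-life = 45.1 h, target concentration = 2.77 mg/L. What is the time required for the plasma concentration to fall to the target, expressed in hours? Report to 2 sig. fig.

C₀ = Dose / Vd = 2230 / 309 = 7.217 mg/L
k = ln2 / t½ = 0.693147 / 45.1 = 0.01537 h⁻¹
t = ln(C₀ / C) / k = ln(7.217 / 2.77) / 0.01537
  = ln(2.605) / 0.01537 = 0.9574 / 0.01537 = 62.29 h

62 h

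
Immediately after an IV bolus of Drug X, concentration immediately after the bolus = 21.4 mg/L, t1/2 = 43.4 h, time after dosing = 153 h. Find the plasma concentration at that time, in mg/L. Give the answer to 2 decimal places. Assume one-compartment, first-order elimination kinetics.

k = ln2 / t½ = 0.693147 / 43.4 = 0.01597 h⁻¹
C = C₀ · e^(−k·t) = 21.40 × e^(−0.01597 × 153)
  = 21.40 × 0.08686 = 1.859 mg/L

1.86 mg/L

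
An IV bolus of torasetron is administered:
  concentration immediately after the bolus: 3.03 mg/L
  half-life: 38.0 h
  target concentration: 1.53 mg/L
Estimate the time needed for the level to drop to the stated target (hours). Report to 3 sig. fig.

k = ln2 / t½ = 0.693147 / 38.0 = 0.01824 h⁻¹
t = ln(C₀ / C) / k = ln(3.030 / 1.53) / 0.01824
  = ln(1.980) / 0.01824 = 0.6831 / 0.01824 = 37.45 h

37.5 h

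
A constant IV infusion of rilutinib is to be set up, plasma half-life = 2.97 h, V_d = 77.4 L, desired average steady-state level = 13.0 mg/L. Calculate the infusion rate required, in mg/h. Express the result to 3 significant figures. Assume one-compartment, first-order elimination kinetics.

235 mg/h

k = ln2 / t½ = 0.693147 / 2.97 = 0.2334 h⁻¹
CL = k × Vd = 0.2334 × 77.4 = 18.07 L/h
At steady state, infusion rate R₀ = Css × CL = 13.0 × 18.07 = 234.9 mg/h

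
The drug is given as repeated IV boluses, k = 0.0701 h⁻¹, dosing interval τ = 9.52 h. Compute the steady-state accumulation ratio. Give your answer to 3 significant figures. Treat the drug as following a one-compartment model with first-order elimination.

2.05

e^(−kτ) = e^(−0.07010 × 9.52) = 0.5131
Accumulation ratio R = 1 / (1 − e^(−kτ)) = 1 / (1 − 0.5131) = 2.054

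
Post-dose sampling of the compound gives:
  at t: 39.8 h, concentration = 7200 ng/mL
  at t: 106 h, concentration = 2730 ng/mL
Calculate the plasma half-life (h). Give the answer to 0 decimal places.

47 h

k = ln(C₁/C₂) / (t₂ − t₁) = ln(7200/2730) / (106 − 39.8)
  = 0.9698 / 66.20 = 0.01465 h⁻¹
t½ = ln2 / k = 0.693147 / 0.01465 = 47.31 h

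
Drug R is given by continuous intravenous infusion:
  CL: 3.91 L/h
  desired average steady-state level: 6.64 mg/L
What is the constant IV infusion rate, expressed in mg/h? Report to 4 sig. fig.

25.96 mg/h

At steady state, infusion rate R₀ = Css × CL = 6.64 × 3.910 = 25.96 mg/h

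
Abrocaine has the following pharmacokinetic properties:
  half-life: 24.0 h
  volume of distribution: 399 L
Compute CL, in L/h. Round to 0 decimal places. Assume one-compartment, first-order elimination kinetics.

12 L/h

k = ln2 / t½ = 0.693147 / 24.0 = 0.02888 h⁻¹
CL = k × Vd = 0.02888 × 399 = 11.52 L/h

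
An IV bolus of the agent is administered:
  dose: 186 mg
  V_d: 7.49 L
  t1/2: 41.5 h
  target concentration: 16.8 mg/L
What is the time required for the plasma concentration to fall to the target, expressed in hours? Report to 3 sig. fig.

23.4 h

C₀ = Dose / Vd = 186.0 / 7.49 = 24.83 mg/L
k = ln2 / t½ = 0.693147 / 41.5 = 0.01670 h⁻¹
t = ln(C₀ / C) / k = ln(24.83 / 16.8) / 0.01670
  = ln(1.478) / 0.01670 = 0.3907 / 0.01670 = 23.40 h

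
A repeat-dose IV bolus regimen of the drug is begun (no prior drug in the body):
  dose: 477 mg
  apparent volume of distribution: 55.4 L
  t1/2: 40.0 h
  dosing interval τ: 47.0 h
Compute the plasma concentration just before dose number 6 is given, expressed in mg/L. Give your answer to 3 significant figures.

6.73 mg/L

C₀ per dose = Dose / Vd = 477 / 55.4 = 8.610 mg/L
k = ln2 / t½ = 0.693147 / 40.0 = 0.01733 h⁻¹
Fraction remaining after one interval: r = e^(−kτ) = e^(−0.01733 × 47.0) = 0.4429
Before dose 6, 5 doses have been given (aged 1τ, 2τ, 3τ, 4τ, 5τ).
C_trough = C₀ × (r + r² + … + r^5) = C₀ × r(1−r^5)/(1−r)
        = 8.610 × 0.4429 × (1 − 0.01704) / (1 − 0.4429) = 6.728 mg/L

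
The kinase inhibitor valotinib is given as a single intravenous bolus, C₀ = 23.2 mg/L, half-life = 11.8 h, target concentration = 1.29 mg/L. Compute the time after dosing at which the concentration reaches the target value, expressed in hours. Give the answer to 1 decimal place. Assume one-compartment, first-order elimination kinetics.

49.2 h

k = ln2 / t½ = 0.693147 / 11.8 = 0.05874 h⁻¹
t = ln(C₀ / C) / k = ln(23.20 / 1.29) / 0.05874
  = ln(17.98) / 0.05874 = 2.889 / 0.05874 = 49.18 h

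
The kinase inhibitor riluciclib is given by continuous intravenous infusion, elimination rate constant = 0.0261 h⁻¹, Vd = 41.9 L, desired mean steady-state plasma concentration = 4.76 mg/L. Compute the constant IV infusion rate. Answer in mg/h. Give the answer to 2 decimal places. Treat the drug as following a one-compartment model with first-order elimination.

5.21 mg/h

CL = k × Vd = 0.02610 × 41.9 = 1.094 L/h
At steady state, infusion rate R₀ = Css × CL = 4.76 × 1.094 = 5.207 mg/h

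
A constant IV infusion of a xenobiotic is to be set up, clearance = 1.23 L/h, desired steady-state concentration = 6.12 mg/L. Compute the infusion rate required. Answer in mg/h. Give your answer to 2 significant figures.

At steady state, infusion rate R₀ = Css × CL = 6.12 × 1.230 = 7.528 mg/h

7.5 mg/h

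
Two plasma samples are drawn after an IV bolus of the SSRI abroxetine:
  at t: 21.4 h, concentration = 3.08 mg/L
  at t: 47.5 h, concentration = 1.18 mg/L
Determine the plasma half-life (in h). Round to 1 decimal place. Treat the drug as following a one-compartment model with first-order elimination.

k = ln(C₁/C₂) / (t₂ − t₁) = ln(3.08/1.18) / (47.5 − 21.4)
  = 0.9594 / 26.10 = 0.03676 h⁻¹
t½ = ln2 / k = 0.693147 / 0.03676 = 18.86 h

18.9 h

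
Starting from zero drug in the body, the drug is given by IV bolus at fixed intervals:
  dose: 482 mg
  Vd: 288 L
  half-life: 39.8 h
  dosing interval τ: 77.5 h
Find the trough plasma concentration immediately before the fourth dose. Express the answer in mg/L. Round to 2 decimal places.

C₀ per dose = Dose / Vd = 482 / 288 = 1.674 mg/L
k = ln2 / t½ = 0.693147 / 39.8 = 0.01742 h⁻¹
Fraction remaining after one interval: r = e^(−kτ) = e^(−0.01742 × 77.5) = 0.2592
Before dose 4, 3 doses have been given (aged 1τ, 2τ, 3τ).
C_trough = C₀ × (r + r² + … + r^3) = C₀ × r(1−r^3)/(1−r)
        = 1.674 × 0.2592 × (1 − 0.01741) / (1 − 0.2592) = 0.5755 mg/L

0.58 mg/L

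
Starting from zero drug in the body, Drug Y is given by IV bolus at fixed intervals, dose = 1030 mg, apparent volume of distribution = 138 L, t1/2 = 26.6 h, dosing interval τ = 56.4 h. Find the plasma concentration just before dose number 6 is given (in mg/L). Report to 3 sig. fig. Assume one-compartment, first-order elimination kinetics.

2.23 mg/L

C₀ per dose = Dose / Vd = 1030 / 138 = 7.464 mg/L
k = ln2 / t½ = 0.693147 / 26.6 = 0.02606 h⁻¹
Fraction remaining after one interval: r = e^(−kτ) = e^(−0.02606 × 56.4) = 0.2300
Before dose 6, 5 doses have been given (aged 1τ, 2τ, 3τ, 4τ, 5τ).
C_trough = C₀ × (r + r² + … + r^5) = C₀ × r(1−r^5)/(1−r)
        = 7.464 × 0.2300 × (1 − 0.0006436) / (1 − 0.2300) = 2.228 mg/L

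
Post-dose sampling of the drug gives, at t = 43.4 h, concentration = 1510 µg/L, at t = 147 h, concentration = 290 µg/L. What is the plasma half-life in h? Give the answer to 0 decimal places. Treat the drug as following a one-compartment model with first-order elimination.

44 h

k = ln(C₁/C₂) / (t₂ − t₁) = ln(1510/290) / (147 − 43.4)
  = 1.650 / 103.6 = 0.01593 h⁻¹
t½ = ln2 / k = 0.693147 / 0.01593 = 43.51 h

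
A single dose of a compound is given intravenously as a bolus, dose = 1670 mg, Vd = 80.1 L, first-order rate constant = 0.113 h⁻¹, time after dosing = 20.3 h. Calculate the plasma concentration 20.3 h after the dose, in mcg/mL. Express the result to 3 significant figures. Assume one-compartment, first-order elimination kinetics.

2.10 mcg/mL

C₀ = Dose / Vd = 1670 / 80.1 = 20.85 mg/L
C = C₀ · e^(−k·t) = 20.85 × e^(−0.1130 × 20.3)
  = 20.85 × 0.1009 = 2.104 mg/L
(2.104 mg/L = 2.104 mcg/mL)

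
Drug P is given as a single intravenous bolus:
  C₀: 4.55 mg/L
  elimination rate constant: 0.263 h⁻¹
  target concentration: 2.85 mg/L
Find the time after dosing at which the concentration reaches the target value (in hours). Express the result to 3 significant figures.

1.78 h

t = ln(C₀ / C) / k = ln(4.550 / 2.85) / 0.2630
  = ln(1.596) / 0.2630 = 0.4675 / 0.2630 = 1.778 h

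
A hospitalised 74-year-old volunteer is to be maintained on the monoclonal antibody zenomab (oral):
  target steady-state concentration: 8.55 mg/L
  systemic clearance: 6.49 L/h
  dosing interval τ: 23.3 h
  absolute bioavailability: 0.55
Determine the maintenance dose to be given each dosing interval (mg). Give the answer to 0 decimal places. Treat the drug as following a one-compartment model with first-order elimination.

2351 mg

At steady state, F × (Dose/τ) = Css × CL.
Dose = Css × CL × τ / F = 8.55 × 6.490 × 23.3 / 0.55 = 2351 mg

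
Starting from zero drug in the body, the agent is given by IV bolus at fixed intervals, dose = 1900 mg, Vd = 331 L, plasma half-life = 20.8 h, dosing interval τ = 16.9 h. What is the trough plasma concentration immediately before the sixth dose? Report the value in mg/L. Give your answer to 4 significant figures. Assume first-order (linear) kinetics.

7.136 mg/L

C₀ per dose = Dose / Vd = 1900 / 331 = 5.740 mg/L
k = ln2 / t½ = 0.693147 / 20.8 = 0.03332 h⁻¹
Fraction remaining after one interval: r = e^(−kτ) = e^(−0.03332 × 16.9) = 0.5694
Before dose 6, 5 doses have been given (aged 1τ, 2τ, 3τ, 4τ, 5τ).
C_trough = C₀ × (r + r² + … + r^5) = C₀ × r(1−r^5)/(1−r)
        = 5.740 × 0.5694 × (1 − 0.05985) / (1 − 0.5694) = 7.136 mg/L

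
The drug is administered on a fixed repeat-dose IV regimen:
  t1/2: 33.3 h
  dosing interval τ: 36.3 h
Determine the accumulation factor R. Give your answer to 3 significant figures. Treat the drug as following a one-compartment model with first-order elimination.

1.89

k = ln2 / t½ = 0.693147 / 33.3 = 0.02082 h⁻¹
e^(−kτ) = e^(−0.02082 × 36.3) = 0.4697
Accumulation ratio R = 1 / (1 − e^(−kτ)) = 1 / (1 − 0.4697) = 1.886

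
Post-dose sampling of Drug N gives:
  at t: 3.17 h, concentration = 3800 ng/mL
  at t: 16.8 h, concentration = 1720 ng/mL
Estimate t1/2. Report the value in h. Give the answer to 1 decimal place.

k = ln(C₁/C₂) / (t₂ − t₁) = ln(3800/1720) / (16.8 − 3.17)
  = 0.7927 / 13.63 = 0.05816 h⁻¹
t½ = ln2 / k = 0.693147 / 0.05816 = 11.92 h

11.9 h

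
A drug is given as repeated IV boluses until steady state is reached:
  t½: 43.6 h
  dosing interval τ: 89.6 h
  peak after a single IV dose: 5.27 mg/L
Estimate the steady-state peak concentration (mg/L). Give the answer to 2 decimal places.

k = ln2 / t½ = 0.693147 / 43.6 = 0.01590 h⁻¹
e^(−kτ) = e^(−0.01590 × 89.6) = 0.2406
Accumulation ratio R = 1 / (1 − e^(−kτ)) = 1 / (1 − 0.2406) = 1.317
Steady-state peak = C₀ × R = 5.27 × 1.317 = 6.941 mg/L

6.94 mg/L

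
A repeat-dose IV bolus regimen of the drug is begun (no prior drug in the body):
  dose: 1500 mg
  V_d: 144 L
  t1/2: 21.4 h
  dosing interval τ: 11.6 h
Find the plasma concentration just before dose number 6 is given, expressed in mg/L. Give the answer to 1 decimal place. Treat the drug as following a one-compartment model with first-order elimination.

C₀ per dose = Dose / Vd = 1500 / 144 = 10.42 mg/L
k = ln2 / t½ = 0.693147 / 21.4 = 0.03239 h⁻¹
Fraction remaining after one interval: r = e^(−kτ) = e^(−0.03239 × 11.6) = 0.6868
Before dose 6, 5 doses have been given (aged 1τ, 2τ, 3τ, 4τ, 5τ).
C_trough = C₀ × (r + r² + … + r^5) = C₀ × r(1−r^5)/(1−r)
        = 10.42 × 0.6868 × (1 − 0.1528) / (1 − 0.6868) = 19.36 mg/L

19.4 mg/L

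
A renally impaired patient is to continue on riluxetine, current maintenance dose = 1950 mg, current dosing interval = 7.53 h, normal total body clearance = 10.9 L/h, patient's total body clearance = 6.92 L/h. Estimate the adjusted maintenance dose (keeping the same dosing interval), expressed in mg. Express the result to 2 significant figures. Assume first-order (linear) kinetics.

To keep the same average steady-state level, dosing rate must scale with clearance.
CL ratio = 6.92 / 10.9 = 0.6349
New dose (same interval) = 1950 × 0.6349 = 1238 mg

1200 mg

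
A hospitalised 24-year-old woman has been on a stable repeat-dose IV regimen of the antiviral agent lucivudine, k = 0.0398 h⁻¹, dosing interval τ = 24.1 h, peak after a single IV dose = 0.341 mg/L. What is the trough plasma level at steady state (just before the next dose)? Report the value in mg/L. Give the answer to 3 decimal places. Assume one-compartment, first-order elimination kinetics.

e^(−kτ) = e^(−0.03980 × 24.1) = 0.3832
Accumulation ratio R = 1 / (1 − e^(−kτ)) = 1 / (1 − 0.3832) = 1.621
Steady-state trough = C₀ × R × e^(−kτ) = 0.341 × 1.621 × 0.3832 = 0.2118 mg/L

0.212 mg/L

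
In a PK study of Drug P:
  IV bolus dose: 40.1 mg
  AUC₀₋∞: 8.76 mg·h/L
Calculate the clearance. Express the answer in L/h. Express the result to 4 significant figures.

CL = Dose / AUC = 40.1 / 8.76 = 4.578 L/h

4.578 L/h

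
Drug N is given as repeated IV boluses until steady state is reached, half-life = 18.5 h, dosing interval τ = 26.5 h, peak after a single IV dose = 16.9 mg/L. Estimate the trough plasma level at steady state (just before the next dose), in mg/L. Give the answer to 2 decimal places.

k = ln2 / t½ = 0.693147 / 18.5 = 0.03747 h⁻¹
e^(−kτ) = e^(−0.03747 × 26.5) = 0.3705
Accumulation ratio R = 1 / (1 − e^(−kτ)) = 1 / (1 − 0.3705) = 1.589
Steady-state trough = C₀ × R × e^(−kτ) = 16.9 × 1.589 × 0.3705 = 9.949 mg/L

9.95 mg/L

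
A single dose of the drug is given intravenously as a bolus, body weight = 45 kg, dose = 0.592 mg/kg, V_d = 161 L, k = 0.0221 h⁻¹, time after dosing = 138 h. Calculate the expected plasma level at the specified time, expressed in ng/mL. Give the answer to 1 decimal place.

Total dose = 0.592 × 45 = 26.64 mg
C₀ = Dose / Vd = 26.64 / 161 = 0.1655 mg/L
C = C₀ · e^(−k·t) = 0.1655 × e^(−0.02210 × 138)
  = 0.1655 × 0.04737 = 0.007840 mg/L
Convert: 0.007840 mg/L × 1000 = 7.840 ng/mL

7.8 ng/mL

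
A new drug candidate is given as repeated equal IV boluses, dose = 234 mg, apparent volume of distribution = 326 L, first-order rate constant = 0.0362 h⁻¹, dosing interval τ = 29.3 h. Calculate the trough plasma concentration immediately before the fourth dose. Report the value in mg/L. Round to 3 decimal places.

0.364 mg/L

C₀ per dose = Dose / Vd = 234 / 326 = 0.7178 mg/L
Fraction remaining after one interval: r = e^(−kτ) = e^(−0.03620 × 29.3) = 0.3462
Before dose 4, 3 doses have been given (aged 1τ, 2τ, 3τ).
C_trough = C₀ × (r + r² + … + r^3) = C₀ × r(1−r^3)/(1−r)
        = 0.7178 × 0.3462 × (1 − 0.04149) / (1 − 0.3462) = 0.3643 mg/L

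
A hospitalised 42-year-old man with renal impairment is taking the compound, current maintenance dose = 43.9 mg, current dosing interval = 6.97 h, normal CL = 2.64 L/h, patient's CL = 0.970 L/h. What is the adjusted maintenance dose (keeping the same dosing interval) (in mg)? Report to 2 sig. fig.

To keep the same average steady-state level, dosing rate must scale with clearance.
CL ratio = 0.970 / 2.64 = 0.3674
New dose (same interval) = 43.9 × 0.3674 = 16.13 mg

16 mg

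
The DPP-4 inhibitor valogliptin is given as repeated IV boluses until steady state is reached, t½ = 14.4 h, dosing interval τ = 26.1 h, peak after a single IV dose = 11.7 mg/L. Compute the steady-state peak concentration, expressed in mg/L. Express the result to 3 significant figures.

k = ln2 / t½ = 0.693147 / 14.4 = 0.04814 h⁻¹
e^(−kτ) = e^(−0.04814 × 26.1) = 0.2847
Accumulation ratio R = 1 / (1 − e^(−kτ)) = 1 / (1 − 0.2847) = 1.398
Steady-state peak = C₀ × R = 11.7 × 1.398 = 16.36 mg/L

16.4 mg/L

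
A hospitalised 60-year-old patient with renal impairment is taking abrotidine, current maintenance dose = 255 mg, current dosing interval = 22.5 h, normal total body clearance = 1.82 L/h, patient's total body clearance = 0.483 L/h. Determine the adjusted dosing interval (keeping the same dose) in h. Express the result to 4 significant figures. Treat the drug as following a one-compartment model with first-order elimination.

To keep the same average steady-state level, dosing rate must scale with clearance.
CL ratio = 0.483 / 1.82 = 0.2654
New interval (same dose) = 22.5 / 0.2654 = 84.78 h

84.78 h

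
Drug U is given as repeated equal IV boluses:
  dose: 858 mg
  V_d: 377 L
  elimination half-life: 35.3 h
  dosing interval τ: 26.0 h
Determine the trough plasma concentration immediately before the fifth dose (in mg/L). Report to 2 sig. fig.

C₀ per dose = Dose / Vd = 858 / 377 = 2.276 mg/L
k = ln2 / t½ = 0.693147 / 35.3 = 0.01964 h⁻¹
Fraction remaining after one interval: r = e^(−kτ) = e^(−0.01964 × 26.0) = 0.6001
Before dose 5, 4 doses have been given (aged 1τ, 2τ, 3τ, 4τ).
C_trough = C₀ × (r + r² + … + r^4) = C₀ × r(1−r^4)/(1−r)
        = 2.276 × 0.6001 × (1 − 0.1297) / (1 − 0.6001) = 2.972 mg/L

3.0 mg/L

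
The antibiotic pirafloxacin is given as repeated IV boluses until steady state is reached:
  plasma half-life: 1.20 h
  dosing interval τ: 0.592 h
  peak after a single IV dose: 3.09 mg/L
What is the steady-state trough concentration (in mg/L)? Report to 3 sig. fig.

k = ln2 / t½ = 0.693147 / 1.20 = 0.5776 h⁻¹
e^(−kτ) = e^(−0.5776 × 0.592) = 0.7104
Accumulation ratio R = 1 / (1 − e^(−kτ)) = 1 / (1 − 0.7104) = 3.453
Steady-state trough = C₀ × R × e^(−kτ) = 3.09 × 3.453 × 0.7104 = 7.580 mg/L

7.58 mg/L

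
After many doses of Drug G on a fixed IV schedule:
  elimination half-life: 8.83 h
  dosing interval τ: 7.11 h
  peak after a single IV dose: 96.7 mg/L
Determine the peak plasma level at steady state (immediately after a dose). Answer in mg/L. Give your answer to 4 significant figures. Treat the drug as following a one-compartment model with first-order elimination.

k = ln2 / t½ = 0.693147 / 8.83 = 0.07850 h⁻¹
e^(−kτ) = e^(−0.07850 × 7.11) = 0.5723
Accumulation ratio R = 1 / (1 − e^(−kτ)) = 1 / (1 − 0.5723) = 2.338
Steady-state peak = C₀ × R = 96.7 × 2.338 = 226.1 mg/L

226.1 mg/L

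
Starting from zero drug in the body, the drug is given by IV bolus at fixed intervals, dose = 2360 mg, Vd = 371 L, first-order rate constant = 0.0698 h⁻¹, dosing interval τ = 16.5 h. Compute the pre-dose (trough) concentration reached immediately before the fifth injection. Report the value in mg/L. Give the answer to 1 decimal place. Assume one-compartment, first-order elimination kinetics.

C₀ per dose = Dose / Vd = 2360 / 371 = 6.361 mg/L
Fraction remaining after one interval: r = e^(−kτ) = e^(−0.06980 × 16.5) = 0.3161
Before dose 5, 4 doses have been given (aged 1τ, 2τ, 3τ, 4τ).
C_trough = C₀ × (r + r² + … + r^4) = C₀ × r(1−r^4)/(1−r)
        = 6.361 × 0.3161 × (1 − 0.009984) / (1 − 0.3161) = 2.911 mg/L

2.9 mg/L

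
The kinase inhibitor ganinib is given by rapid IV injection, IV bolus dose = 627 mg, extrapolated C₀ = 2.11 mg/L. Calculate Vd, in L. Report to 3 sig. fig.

297 L

Vd = Dose / C₀ = 627.0 / 2.11 = 297.2 L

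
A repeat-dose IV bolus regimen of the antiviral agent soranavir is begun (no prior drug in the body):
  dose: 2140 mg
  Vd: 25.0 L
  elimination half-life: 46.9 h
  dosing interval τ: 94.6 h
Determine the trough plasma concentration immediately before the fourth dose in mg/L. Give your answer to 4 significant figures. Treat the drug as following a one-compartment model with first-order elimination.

27.66 mg/L

C₀ per dose = Dose / Vd = 2140 / 25.0 = 85.60 mg/L
k = ln2 / t½ = 0.693147 / 46.9 = 0.01478 h⁻¹
Fraction remaining after one interval: r = e^(−kτ) = e^(−0.01478 × 94.6) = 0.2470
Before dose 4, 3 doses have been given (aged 1τ, 2τ, 3τ).
C_trough = C₀ × (r + r² + … + r^3) = C₀ × r(1−r^3)/(1−r)
        = 85.60 × 0.2470 × (1 − 0.01507) / (1 − 0.2470) = 27.66 mg/L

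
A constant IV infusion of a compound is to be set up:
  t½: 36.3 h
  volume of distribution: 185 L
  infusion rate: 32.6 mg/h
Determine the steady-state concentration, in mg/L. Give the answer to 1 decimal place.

9.2 mg/L

k = ln2 / t½ = 0.693147 / 36.3 = 0.01909 h⁻¹
CL = k × Vd = 0.01909 × 185 = 3.532 L/h
At steady state Css = R₀ / CL = 32.6 / 3.532 = 9.230 mg/L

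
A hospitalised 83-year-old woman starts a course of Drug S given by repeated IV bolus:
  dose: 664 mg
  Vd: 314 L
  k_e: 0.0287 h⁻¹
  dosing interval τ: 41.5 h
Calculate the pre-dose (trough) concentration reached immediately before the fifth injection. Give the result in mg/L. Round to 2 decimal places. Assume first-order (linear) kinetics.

C₀ per dose = Dose / Vd = 664 / 314 = 2.115 mg/L
Fraction remaining after one interval: r = e^(−kτ) = e^(−0.02870 × 41.5) = 0.3039
Before dose 5, 4 doses have been given (aged 1τ, 2τ, 3τ, 4τ).
C_trough = C₀ × (r + r² + … + r^4) = C₀ × r(1−r^4)/(1−r)
        = 2.115 × 0.3039 × (1 − 0.008529) / (1 − 0.3039) = 0.9155 mg/L

0.92 mg/L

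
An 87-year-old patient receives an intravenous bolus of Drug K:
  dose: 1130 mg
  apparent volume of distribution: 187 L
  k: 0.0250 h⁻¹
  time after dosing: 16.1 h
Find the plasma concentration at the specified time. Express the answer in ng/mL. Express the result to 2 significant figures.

4000 ng/mL

C₀ = Dose / Vd = 1130 / 187 = 6.043 mg/L
C = C₀ · e^(−k·t) = 6.043 × e^(−0.02500 × 16.1)
  = 6.043 × 0.6686 = 4.040 mg/L
Convert: 4.040 mg/L × 1000 = 4040 ng/mL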